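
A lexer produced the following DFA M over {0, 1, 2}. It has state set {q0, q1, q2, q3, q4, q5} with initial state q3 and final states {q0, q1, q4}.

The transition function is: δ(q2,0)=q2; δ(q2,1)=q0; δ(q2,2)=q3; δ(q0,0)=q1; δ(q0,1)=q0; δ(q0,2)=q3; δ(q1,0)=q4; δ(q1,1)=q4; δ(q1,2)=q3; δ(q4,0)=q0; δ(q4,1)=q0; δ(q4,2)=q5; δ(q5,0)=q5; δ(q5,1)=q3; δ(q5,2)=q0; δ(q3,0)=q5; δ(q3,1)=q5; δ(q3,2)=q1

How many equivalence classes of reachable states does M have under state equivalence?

2

First remove the unreachable states {q2}; 5 states remain.
Initial partition by acceptance: {q0,q1,q4} | {q3,q5}.
No further refinement is possible. Final partition (2 blocks): {q0,q1,q4} | {q3,q5}.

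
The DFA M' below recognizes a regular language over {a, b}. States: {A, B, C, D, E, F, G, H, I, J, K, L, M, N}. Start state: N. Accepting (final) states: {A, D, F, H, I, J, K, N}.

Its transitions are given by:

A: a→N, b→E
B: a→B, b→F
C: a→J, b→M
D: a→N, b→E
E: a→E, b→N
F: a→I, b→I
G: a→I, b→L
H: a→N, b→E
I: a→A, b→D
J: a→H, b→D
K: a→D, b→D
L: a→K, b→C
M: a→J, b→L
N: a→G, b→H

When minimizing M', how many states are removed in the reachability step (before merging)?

BFS from N reaches {A, C, D, E, G, H, I, J, K, L, M, N}; the 2 state(s) B, F are never visited.

2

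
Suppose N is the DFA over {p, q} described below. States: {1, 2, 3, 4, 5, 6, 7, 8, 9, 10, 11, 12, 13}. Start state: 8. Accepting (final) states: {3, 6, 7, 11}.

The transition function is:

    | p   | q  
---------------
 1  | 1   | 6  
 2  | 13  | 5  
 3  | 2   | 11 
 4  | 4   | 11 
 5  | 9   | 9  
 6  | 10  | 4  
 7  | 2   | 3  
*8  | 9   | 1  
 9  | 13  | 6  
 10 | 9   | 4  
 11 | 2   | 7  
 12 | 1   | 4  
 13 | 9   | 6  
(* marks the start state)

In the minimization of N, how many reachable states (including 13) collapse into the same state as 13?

3

Reachable states from the start: {1,2,3,4,5,6,7,8,9,10,11,13}. Unreachable: {12} — drop them.
P0 = {3,6,7,11} | {1,2,4,5,8,9,10,13}.
Refine {3,6,7,11} on symbol q: members go to different blocks, giving {3,7,11} and {6}.
Refine {1,2,4,5,8,9,10,13} on symbol q: members go to different blocks, giving {2,5,8,10} and {1,9,13} and {4}.
Split {2,5,8,10} by δ(·,q) → {5,8} and {2} and {10}.
Stable partition: {3,7,11} | {5,8} | {6} | {1,9,13} | {4} | {2} | {10} — 7 equivalence classes.
State 13 belongs to the block {1,9,13}, which has 3 states.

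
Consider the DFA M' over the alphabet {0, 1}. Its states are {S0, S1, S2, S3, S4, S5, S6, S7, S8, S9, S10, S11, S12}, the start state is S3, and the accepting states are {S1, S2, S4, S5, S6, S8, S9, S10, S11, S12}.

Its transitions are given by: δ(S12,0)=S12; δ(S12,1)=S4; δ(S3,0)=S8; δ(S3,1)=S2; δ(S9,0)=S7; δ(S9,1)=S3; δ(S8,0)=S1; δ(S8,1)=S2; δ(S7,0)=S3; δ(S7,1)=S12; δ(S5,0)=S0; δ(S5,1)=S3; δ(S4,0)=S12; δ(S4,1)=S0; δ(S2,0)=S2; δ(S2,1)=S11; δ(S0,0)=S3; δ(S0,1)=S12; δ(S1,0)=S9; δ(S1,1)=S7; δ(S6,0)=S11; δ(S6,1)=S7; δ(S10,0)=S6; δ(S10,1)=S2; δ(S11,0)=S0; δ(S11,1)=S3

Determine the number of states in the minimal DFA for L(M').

First remove the unreachable states {S5,S6,S10}; 10 states remain.
Start with accepting vs non-accepting: {S1,S2,S4,S8,S9,S11,S12} | {S0,S3,S7}.
Split {S1,S2,S4,S8,S9,S11,S12} by δ(·,0) → {S1,S2,S4,S8,S12} and {S9,S11}.
Refine {S1,S2,S4,S8,S12} on symbol 0: members go to different blocks, giving {S2,S4,S8,S12} and {S1}.
Refine {S2,S4,S8,S12} on symbol 0: members go to different blocks, giving {S2,S4,S12} and {S8}.
Refine {S2,S4,S12} on symbol 1: members go to different blocks, giving {S2} and {S4} and {S12}.
Refine {S0,S3,S7} on symbol 0: members go to different blocks, giving {S0,S7} and {S3}.
No further refinement is possible. Final partition (8 blocks): {S2} | {S0,S7} | {S9,S11} | {S1} | {S8} | {S4} | {S12} | {S3}.

8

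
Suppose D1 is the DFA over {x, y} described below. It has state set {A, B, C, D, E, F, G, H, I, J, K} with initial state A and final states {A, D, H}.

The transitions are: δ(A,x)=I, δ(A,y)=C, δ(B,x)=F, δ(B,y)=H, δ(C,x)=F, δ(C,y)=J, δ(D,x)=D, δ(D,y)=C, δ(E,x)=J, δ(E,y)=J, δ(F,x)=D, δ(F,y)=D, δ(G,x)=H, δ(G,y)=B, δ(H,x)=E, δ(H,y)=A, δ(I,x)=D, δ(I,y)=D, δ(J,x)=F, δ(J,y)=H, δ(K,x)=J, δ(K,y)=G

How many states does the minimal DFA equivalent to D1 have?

First remove the unreachable states {B,G,K}; 8 states remain.
Start with accepting vs non-accepting: {A,D,H} | {C,E,F,I,J}.
On input x, block {A,D,H} splits into {A,H} and {D}.
On input y, block {A,H} splits into {A} and {H}.
Split {C,E,F,I,J} by δ(·,x) → {C,E,J} and {F,I}.
Split {C,E,J} by δ(·,x) → {C,J} and {E}.
Refine {C,J} on symbol y: members go to different blocks, giving {C} and {J}.
Stable partition: {A} | {C} | {D} | {H} | {F,I} | {E} | {J} — 7 equivalence classes.

7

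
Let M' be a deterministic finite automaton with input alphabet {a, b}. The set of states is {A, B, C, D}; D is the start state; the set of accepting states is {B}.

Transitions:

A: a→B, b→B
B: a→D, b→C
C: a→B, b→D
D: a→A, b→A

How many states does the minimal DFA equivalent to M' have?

Every state is reachable, so we keep all 4.
P0 = {B} | {A,C,D}.
Refine {A,C,D} on symbol a: members go to different blocks, giving {A,C} and {D}.
Split {A,C} by δ(·,b) → {A} and {C}.
The partition is now stable with 4 blocks: {B} | {A} | {D} | {C}.

4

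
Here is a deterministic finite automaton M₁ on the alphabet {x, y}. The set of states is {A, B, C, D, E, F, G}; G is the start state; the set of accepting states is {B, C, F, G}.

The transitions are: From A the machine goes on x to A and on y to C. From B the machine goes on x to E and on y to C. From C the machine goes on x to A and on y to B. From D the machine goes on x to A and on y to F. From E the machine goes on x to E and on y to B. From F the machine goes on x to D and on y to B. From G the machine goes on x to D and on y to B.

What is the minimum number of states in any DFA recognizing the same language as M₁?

2

All states are reachable from the start state.
P0 = {B,C,F,G} | {A,D,E}.
No further refinement is possible. Final partition (2 blocks): {B,C,F,G} | {A,D,E}.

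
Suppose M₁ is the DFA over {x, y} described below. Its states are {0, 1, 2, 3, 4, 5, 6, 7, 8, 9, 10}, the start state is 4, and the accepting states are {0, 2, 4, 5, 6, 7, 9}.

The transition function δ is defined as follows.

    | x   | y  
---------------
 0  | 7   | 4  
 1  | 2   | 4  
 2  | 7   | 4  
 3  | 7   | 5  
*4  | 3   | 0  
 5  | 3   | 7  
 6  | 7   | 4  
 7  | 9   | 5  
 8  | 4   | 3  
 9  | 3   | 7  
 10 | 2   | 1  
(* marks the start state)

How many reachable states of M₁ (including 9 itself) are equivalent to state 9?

2

Reachable states from the start: {0,3,4,5,7,9}. Unreachable: {1,2,6,8,10} — drop them.
Initial partition by acceptance: {0,4,5,7,9} | {3}.
On input x, block {0,4,5,7,9} splits into {4,5,9} and {0,7}.
On input x, block {0,7} splits into {0} and {7}.
Refine {4,5,9} on symbol y: members go to different blocks, giving {5,9} and {4}.
The partition is now stable with 5 blocks: {5,9} | {3} | {0} | {7} | {4}.
State 9 belongs to the block {5,9}, which has 2 states.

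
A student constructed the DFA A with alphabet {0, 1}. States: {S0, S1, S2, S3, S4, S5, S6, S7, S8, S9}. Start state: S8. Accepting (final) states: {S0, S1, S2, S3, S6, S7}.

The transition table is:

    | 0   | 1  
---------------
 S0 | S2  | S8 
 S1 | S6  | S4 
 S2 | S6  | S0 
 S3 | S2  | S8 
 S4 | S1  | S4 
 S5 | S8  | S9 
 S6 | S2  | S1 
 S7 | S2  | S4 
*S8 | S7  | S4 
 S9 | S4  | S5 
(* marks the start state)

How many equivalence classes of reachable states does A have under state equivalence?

Reachable states from the start: {S0,S1,S2,S4,S6,S7,S8}. Unreachable: {S3,S5,S9} — drop them.
Initial partition by acceptance: {S0,S1,S2,S6,S7} | {S4,S8}.
Split {S0,S1,S2,S6,S7} by δ(·,1) → {S0,S1,S7} and {S2,S6}.
No further refinement is possible. Final partition (3 blocks): {S0,S1,S7} | {S4,S8} | {S2,S6}.

3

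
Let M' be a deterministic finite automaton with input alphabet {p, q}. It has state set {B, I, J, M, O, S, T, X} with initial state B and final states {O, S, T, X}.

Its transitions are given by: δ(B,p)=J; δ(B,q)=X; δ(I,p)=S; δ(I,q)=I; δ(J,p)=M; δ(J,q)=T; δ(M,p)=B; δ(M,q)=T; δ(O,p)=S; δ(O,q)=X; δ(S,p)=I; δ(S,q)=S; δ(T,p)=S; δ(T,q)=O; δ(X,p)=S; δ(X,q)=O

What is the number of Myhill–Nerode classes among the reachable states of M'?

Every state is reachable, so we keep all 8.
P0 = {O,S,T,X} | {B,I,J,M}.
Split {O,S,T,X} by δ(·,p) → {O,T,X} and {S}.
On input p, block {B,I,J,M} splits into {B,J,M} and {I}.
Stable partition: {O,T,X} | {B,J,M} | {S} | {I} — 4 equivalence classes.

4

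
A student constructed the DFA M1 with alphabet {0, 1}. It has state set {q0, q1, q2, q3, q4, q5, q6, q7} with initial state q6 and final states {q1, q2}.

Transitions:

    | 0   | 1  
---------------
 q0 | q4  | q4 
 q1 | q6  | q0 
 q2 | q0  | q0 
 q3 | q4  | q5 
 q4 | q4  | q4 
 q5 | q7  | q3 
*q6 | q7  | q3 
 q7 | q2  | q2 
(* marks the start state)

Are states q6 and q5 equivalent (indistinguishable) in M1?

First remove the unreachable states {q1}; 7 states remain.
P0 = {q2} | {q0,q3,q4,q5,q6,q7}.
Refine {q0,q3,q4,q5,q6,q7} on symbol 0: members go to different blocks, giving {q0,q3,q4,q5,q6} and {q7}.
On input 0, block {q0,q3,q4,q5,q6} splits into {q0,q3,q4} and {q5,q6}.
On input 1, block {q0,q3,q4} splits into {q0,q4} and {q3}.
Stable partition: {q2} | {q0,q4} | {q7} | {q5,q6} | {q3} — 5 equivalence classes.
q6 and q5 lie in the same block of the stable partition, so they are equivalent — no string distinguishes them.

Yes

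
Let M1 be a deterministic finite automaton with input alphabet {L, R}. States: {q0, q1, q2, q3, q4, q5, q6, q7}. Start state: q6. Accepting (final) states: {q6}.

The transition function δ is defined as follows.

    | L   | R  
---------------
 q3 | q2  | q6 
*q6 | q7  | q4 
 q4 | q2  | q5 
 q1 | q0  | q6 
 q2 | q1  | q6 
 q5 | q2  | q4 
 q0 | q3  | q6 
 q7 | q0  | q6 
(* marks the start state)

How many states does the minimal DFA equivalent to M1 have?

Start with accepting vs non-accepting: {q6} | {q0,q1,q2,q3,q4,q5,q7}.
On input R, block {q0,q1,q2,q3,q4,q5,q7} splits into {q0,q1,q2,q3,q7} and {q4,q5}.
The partition is now stable with 3 blocks: {q6} | {q0,q1,q2,q3,q7} | {q4,q5}.

3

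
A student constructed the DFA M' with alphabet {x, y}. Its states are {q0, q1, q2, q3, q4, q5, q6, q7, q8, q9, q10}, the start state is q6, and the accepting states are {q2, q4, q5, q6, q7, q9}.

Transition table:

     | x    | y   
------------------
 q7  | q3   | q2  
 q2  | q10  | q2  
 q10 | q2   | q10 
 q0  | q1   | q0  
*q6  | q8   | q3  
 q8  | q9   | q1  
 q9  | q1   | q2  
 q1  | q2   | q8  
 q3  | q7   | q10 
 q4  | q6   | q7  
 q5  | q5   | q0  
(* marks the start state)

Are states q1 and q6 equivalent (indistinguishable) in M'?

No

First remove the unreachable states {q0,q4,q5}; 8 states remain.
P0 = {q2,q6,q7,q9} | {q1,q3,q8,q10}.
Split {q2,q6,q7,q9} by δ(·,y) → {q2,q7,q9} and {q6}.
No further refinement is possible. Final partition (3 blocks): {q2,q7,q9} | {q1,q3,q8,q10} | {q6}.
q1 and q6 end up in different blocks, so they are distinguishable. For instance, the string 'ε' is accepted from only q6.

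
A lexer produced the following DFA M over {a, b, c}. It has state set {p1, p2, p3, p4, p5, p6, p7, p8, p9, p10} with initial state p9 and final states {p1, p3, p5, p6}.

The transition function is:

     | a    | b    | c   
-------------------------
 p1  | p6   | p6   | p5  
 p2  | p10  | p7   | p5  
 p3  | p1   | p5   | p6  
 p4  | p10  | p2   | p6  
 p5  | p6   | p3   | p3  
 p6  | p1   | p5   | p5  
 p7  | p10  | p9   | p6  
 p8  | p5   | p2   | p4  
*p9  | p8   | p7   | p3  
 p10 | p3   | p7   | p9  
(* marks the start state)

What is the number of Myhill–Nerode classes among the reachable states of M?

3

All states are reachable from the start state.
P0 = {p1,p3,p5,p6} | {p2,p4,p7,p8,p9,p10}.
Refine {p2,p4,p7,p8,p9,p10} on symbol a: members go to different blocks, giving {p2,p4,p7,p9} and {p8,p10}.
Stable partition: {p1,p3,p5,p6} | {p2,p4,p7,p9} | {p8,p10} — 3 equivalence classes.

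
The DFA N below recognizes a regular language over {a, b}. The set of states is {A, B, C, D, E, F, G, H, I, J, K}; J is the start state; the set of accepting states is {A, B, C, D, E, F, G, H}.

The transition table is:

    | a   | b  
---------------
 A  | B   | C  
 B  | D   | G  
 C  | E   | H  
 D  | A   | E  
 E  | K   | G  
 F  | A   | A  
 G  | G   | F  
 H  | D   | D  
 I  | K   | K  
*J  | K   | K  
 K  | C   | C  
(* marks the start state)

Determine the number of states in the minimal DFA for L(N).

10

States {I} cannot be reached from the start state, so discard them.
Initial partition by acceptance: {A,B,C,D,E,F,G,H} | {J,K}.
Split {A,B,C,D,E,F,G,H} by δ(·,a) → {A,B,C,D,F,G,H} and {E}.
Split {A,B,C,D,F,G,H} by δ(·,a) → {A,B,D,F,G,H} and {C}.
Split {A,B,D,F,G,H} by δ(·,b) → {B,F,G,H} and {A} and {D}.
On input a, block {B,F,G,H} splits into {B,H} and {F} and {G}.
Refine {B,H} on symbol b: members go to different blocks, giving {B} and {H}.
Split {J,K} by δ(·,a) → {J} and {K}.
The partition is now stable with 10 blocks: {B} | {J} | {E} | {C} | {A} | {D} | {F} | {G} | {H} | {K}.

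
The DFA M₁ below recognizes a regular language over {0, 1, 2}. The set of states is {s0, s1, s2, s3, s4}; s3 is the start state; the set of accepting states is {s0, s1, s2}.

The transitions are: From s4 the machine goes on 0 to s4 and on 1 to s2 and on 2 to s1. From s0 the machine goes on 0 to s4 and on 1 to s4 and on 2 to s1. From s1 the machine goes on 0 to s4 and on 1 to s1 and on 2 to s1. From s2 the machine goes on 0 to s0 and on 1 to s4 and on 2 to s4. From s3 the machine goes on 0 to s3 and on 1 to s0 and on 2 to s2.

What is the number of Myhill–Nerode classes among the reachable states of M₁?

5

All states are reachable from the start state.
P0 = {s0,s1,s2} | {s3,s4}.
On input 0, block {s0,s1,s2} splits into {s0,s1} and {s2}.
Split {s0,s1} by δ(·,1) → {s0} and {s1}.
Refine {s3,s4} on symbol 1: members go to different blocks, giving {s3} and {s4}.
No further refinement is possible. Final partition (5 blocks): {s0} | {s3} | {s2} | {s1} | {s4}.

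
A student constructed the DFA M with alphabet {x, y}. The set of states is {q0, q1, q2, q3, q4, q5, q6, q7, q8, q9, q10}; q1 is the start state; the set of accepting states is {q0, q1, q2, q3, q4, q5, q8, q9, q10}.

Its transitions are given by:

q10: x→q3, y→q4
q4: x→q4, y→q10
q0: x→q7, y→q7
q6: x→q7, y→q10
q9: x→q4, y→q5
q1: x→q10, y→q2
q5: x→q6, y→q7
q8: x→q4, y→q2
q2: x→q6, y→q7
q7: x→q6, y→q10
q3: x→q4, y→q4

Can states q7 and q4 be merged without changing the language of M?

Reachable states from the start: {q1,q2,q3,q4,q6,q7,q10}. Unreachable: {q0,q5,q8,q9} — drop them.
Start with accepting vs non-accepting: {q1,q2,q3,q4,q10} | {q6,q7}.
Split {q1,q2,q3,q4,q10} by δ(·,x) → {q1,q3,q4,q10} and {q2}.
On input y, block {q1,q3,q4,q10} splits into {q3,q4,q10} and {q1}.
No further refinement is possible. Final partition (4 blocks): {q3,q4,q10} | {q6,q7} | {q2} | {q1}.
q7 and q4 end up in different blocks, so they are distinguishable. For instance, the string 'ε' is accepted from only q4.

No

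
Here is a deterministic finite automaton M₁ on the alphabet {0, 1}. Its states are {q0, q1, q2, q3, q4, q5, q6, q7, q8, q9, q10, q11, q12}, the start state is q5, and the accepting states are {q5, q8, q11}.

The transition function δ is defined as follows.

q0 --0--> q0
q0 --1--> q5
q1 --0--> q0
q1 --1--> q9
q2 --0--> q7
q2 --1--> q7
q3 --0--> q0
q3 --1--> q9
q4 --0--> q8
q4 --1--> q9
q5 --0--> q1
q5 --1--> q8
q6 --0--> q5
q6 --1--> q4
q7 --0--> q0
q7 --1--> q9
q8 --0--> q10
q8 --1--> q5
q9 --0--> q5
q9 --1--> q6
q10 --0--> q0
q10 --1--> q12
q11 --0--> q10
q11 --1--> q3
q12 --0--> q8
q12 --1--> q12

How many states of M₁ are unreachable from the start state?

No path from q5 leads to q2, q3, q7, q11; the other 9 states are all reachable.

4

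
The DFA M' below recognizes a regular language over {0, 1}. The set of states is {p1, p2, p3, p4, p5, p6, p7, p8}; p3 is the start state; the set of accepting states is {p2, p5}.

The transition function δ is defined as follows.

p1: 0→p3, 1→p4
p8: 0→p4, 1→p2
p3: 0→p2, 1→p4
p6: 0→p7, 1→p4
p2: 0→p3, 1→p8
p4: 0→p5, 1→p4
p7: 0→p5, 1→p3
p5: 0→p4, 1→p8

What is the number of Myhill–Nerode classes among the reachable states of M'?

3

States {p1,p6,p7} cannot be reached from the start state, so discard them.
Start with accepting vs non-accepting: {p2,p5} | {p3,p4,p8}.
Split {p3,p4,p8} by δ(·,0) → {p3,p4} and {p8}.
No further refinement is possible. Final partition (3 blocks): {p2,p5} | {p3,p4} | {p8}.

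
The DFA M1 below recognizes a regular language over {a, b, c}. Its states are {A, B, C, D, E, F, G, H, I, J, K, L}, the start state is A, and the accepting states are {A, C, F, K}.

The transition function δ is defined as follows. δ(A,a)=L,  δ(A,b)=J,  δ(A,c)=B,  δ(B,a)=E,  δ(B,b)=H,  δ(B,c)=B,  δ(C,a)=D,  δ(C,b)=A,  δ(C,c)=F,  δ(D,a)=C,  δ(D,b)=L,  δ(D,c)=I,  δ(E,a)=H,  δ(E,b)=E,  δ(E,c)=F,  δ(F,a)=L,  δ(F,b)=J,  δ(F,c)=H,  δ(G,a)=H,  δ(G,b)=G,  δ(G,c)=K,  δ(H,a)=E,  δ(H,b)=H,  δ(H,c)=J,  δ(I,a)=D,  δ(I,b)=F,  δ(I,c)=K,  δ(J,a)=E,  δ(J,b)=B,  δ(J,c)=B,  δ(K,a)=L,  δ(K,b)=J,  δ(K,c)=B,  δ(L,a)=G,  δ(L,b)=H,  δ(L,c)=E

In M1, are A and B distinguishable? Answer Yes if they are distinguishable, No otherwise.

First remove the unreachable states {C,D,I}; 9 states remain.
P0 = {A,F,K} | {B,E,G,H,J,L}.
Refine {B,E,G,H,J,L} on symbol c: members go to different blocks, giving {B,H,J,L} and {E,G}.
Refine {B,H,J,L} on symbol c: members go to different blocks, giving {B,H,J} and {L}.
No further refinement is possible. Final partition (4 blocks): {A,F,K} | {B,H,J} | {E,G} | {L}.
A and B end up in different blocks, so they are distinguishable. For instance, the string 'ε' is accepted from only A.

Yes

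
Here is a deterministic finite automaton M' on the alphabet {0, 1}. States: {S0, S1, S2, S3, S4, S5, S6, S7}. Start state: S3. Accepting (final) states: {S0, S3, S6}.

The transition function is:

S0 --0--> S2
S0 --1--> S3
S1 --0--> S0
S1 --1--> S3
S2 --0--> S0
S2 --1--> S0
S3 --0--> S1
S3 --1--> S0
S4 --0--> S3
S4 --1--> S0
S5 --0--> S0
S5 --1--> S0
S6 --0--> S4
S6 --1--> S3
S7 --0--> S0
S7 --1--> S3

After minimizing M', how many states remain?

Reachable states from the start: {S0,S1,S2,S3}. Unreachable: {S4,S5,S6,S7} — drop them.
P0 = {S0,S3} | {S1,S2}.
The partition is now stable with 2 blocks: {S0,S3} | {S1,S2}.

2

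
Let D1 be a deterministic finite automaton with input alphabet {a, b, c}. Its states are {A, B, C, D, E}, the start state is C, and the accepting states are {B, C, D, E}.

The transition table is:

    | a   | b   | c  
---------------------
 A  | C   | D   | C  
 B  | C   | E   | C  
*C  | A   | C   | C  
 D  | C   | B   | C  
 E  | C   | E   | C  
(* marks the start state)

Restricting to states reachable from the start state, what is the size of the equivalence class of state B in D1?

All states are reachable from the start state.
Initial partition by acceptance: {B,C,D,E} | {A}.
Refine {B,C,D,E} on symbol a: members go to different blocks, giving {B,D,E} and {C}.
No further refinement is possible. Final partition (3 blocks): {B,D,E} | {A} | {C}.
State B belongs to the block {B,D,E}, which has 3 states.

3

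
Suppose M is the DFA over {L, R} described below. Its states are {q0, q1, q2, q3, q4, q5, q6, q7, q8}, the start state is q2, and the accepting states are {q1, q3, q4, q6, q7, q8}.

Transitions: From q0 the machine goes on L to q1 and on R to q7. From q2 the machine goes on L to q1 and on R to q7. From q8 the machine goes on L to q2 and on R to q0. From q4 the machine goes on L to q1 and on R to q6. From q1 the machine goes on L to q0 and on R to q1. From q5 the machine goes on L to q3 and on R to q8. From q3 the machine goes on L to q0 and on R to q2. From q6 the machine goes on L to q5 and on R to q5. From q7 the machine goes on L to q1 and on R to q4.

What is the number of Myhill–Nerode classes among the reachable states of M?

7

Initial partition by acceptance: {q1,q3,q4,q6,q7,q8} | {q0,q2,q5}.
On input L, block {q1,q3,q4,q6,q7,q8} splits into {q1,q3,q6,q8} and {q4,q7}.
Split {q1,q3,q6,q8} by δ(·,R) → {q3,q6,q8} and {q1}.
Refine {q0,q2,q5} on symbol L: members go to different blocks, giving {q0,q2} and {q5}.
On input L, block {q3,q6,q8} splits into {q3,q8} and {q6}.
Split {q4,q7} by δ(·,R) → {q4} and {q7}.
Stable partition: {q3,q8} | {q0,q2} | {q4} | {q1} | {q5} | {q6} | {q7} — 7 equivalence classes.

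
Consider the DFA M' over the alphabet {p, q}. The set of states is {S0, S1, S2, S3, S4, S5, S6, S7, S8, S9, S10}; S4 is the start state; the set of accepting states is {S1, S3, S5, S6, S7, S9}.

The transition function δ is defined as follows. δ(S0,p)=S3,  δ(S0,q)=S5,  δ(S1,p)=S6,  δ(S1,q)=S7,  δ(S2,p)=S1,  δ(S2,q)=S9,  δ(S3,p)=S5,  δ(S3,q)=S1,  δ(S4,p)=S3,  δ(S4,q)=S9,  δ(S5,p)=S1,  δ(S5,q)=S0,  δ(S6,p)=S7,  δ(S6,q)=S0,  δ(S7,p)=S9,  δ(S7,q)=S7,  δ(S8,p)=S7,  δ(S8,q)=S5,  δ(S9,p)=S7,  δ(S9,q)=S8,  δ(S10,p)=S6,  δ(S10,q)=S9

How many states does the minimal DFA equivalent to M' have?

States {S2,S10} cannot be reached from the start state, so discard them.
Initial partition by acceptance: {S1,S3,S5,S6,S7,S9} | {S0,S4,S8}.
Split {S1,S3,S5,S6,S7,S9} by δ(·,q) → {S1,S3,S7} and {S5,S6,S9}.
The partition is now stable with 3 blocks: {S1,S3,S7} | {S0,S4,S8} | {S5,S6,S9}.

3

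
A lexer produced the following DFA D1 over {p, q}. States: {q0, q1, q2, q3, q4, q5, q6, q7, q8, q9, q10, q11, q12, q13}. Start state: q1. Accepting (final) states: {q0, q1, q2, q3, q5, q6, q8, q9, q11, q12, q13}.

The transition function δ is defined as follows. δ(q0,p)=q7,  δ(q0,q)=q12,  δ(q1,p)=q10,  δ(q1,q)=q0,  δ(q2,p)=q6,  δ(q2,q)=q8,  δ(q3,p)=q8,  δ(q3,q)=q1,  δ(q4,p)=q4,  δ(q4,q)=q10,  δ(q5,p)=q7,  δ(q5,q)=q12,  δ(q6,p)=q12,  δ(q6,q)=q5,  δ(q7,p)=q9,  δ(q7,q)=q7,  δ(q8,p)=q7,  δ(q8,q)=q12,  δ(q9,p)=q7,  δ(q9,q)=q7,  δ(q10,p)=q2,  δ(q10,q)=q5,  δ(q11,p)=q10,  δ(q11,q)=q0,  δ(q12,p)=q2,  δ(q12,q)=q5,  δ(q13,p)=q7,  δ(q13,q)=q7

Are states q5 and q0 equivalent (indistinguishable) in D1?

Yes

Reachable states from the start: {q0,q1,q2,q5,q6,q7,q8,q9,q10,q12}. Unreachable: {q3,q4,q11,q13} — drop them.
Initial partition by acceptance: {q0,q1,q2,q5,q6,q8,q9,q12} | {q7,q10}.
Refine {q0,q1,q2,q5,q6,q8,q9,q12} on symbol p: members go to different blocks, giving {q0,q1,q5,q8,q9} and {q2,q6,q12}.
Split {q0,q1,q5,q8,q9} by δ(·,q) → {q0,q5,q8} and {q1} and {q9}.
Refine {q7,q10} on symbol p: members go to different blocks, giving {q7} and {q10}.
No further refinement is possible. Final partition (6 blocks): {q0,q5,q8} | {q7} | {q2,q6,q12} | {q1} | {q9} | {q10}.
q5 and q0 lie in the same block of the stable partition, so they are equivalent — no string distinguishes them.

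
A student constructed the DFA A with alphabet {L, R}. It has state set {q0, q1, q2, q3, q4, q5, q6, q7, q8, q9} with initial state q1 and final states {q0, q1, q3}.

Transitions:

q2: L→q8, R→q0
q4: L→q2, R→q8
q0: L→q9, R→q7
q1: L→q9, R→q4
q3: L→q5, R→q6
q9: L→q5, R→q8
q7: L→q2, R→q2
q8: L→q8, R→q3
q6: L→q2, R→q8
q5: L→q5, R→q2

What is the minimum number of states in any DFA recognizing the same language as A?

P0 = {q0,q1,q3} | {q2,q4,q5,q6,q7,q8,q9}.
On input R, block {q2,q4,q5,q6,q7,q8,q9} splits into {q4,q5,q6,q7,q9} and {q2,q8}.
On input L, block {q4,q5,q6,q7,q9} splits into {q4,q6,q7} and {q5,q9}.
The partition is now stable with 4 blocks: {q0,q1,q3} | {q4,q6,q7} | {q2,q8} | {q5,q9}.

4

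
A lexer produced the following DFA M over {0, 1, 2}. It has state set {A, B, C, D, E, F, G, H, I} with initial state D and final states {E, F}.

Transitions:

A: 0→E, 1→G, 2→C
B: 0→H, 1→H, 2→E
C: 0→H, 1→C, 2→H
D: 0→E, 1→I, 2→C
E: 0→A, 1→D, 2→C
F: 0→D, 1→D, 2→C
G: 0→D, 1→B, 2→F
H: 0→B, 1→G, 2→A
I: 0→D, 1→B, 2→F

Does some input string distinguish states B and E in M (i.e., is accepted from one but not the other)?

Yes

All states are reachable from the start state.
Initial partition by acceptance: {E,F} | {A,B,C,D,G,H,I}.
Split {A,B,C,D,G,H,I} by δ(·,0) → {B,C,G,H,I} and {A,D}.
On input 0, block {B,C,G,H,I} splits into {B,C,H} and {G,I}.
Refine {B,C,H} on symbol 1: members go to different blocks, giving {B,C} and {H}.
On input 1, block {B,C} splits into {B} and {C}.
The partition is now stable with 6 blocks: {E,F} | {B} | {A,D} | {G,I} | {H} | {C}.
B and E end up in different blocks, so they are distinguishable. For instance, the string 'ε' is accepted from only E.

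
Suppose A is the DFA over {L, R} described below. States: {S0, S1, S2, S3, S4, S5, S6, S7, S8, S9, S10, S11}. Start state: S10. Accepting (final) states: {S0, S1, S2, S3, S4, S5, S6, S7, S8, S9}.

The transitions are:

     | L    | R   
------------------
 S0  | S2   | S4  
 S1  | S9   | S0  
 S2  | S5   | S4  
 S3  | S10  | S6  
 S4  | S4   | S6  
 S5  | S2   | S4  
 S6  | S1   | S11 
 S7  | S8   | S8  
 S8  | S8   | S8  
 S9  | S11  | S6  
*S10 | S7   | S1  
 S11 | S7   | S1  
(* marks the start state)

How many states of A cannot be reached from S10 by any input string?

1

Starting at S10 and following transitions, the reachable set is {S0, S1, S2, S4, S5, S6, S7, S8, S9, S10, S11}. That leaves S3 unreachable — 1 in total.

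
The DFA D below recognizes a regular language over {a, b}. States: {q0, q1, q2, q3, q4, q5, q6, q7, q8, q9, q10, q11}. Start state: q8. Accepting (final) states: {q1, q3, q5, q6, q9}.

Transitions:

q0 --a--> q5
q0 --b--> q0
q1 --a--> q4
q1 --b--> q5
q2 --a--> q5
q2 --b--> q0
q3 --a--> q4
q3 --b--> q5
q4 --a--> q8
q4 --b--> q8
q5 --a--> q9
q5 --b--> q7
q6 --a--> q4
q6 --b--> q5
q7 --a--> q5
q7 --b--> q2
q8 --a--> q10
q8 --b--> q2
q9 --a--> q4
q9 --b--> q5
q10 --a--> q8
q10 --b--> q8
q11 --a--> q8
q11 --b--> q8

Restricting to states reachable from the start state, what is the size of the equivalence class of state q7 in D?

First remove the unreachable states {q1,q3,q6,q11}; 8 states remain.
Start with accepting vs non-accepting: {q5,q9} | {q0,q2,q4,q7,q8,q10}.
On input a, block {q5,q9} splits into {q5} and {q9}.
Refine {q0,q2,q4,q7,q8,q10} on symbol a: members go to different blocks, giving {q0,q2,q7} and {q4,q8,q10}.
On input b, block {q4,q8,q10} splits into {q4,q10} and {q8}.
The partition is now stable with 5 blocks: {q5} | {q0,q2,q7} | {q9} | {q4,q10} | {q8}.
The equivalence class containing q7 is {q0,q2,q7}, of size 3.

3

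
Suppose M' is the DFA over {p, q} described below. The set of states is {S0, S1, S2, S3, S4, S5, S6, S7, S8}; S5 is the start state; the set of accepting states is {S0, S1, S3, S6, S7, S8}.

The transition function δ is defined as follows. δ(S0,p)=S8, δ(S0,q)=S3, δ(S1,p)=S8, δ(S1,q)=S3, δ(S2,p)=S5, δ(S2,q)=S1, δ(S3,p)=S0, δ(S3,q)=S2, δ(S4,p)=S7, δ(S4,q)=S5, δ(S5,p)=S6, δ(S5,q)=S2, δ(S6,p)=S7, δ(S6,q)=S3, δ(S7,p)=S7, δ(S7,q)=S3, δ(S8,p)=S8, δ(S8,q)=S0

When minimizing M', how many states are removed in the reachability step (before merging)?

1

Starting at S5 and following transitions, the reachable set is {S0, S1, S2, S3, S5, S6, S7, S8}. That leaves S4 unreachable — 1 in total.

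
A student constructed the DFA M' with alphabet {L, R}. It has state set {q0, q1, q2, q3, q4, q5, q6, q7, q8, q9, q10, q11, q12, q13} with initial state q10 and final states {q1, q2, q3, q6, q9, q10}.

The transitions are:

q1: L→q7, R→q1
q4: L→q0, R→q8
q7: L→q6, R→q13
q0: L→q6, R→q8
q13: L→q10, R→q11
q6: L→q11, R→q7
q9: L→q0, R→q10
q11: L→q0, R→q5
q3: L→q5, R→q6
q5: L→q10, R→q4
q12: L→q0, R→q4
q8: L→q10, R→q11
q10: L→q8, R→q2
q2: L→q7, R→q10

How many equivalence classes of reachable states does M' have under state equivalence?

First remove the unreachable states {q1,q3,q9,q12}; 10 states remain.
Start with accepting vs non-accepting: {q2,q6,q10} | {q0,q4,q5,q7,q8,q11,q13}.
On input R, block {q2,q6,q10} splits into {q2,q10} and {q6}.
Refine {q0,q4,q5,q7,q8,q11,q13} on symbol L: members go to different blocks, giving {q5,q8,q13} and {q0,q7} and {q4,q11}.
On input L, block {q2,q10} splits into {q2} and {q10}.
No further refinement is possible. Final partition (6 blocks): {q2} | {q5,q8,q13} | {q6} | {q0,q7} | {q4,q11} | {q10}.

6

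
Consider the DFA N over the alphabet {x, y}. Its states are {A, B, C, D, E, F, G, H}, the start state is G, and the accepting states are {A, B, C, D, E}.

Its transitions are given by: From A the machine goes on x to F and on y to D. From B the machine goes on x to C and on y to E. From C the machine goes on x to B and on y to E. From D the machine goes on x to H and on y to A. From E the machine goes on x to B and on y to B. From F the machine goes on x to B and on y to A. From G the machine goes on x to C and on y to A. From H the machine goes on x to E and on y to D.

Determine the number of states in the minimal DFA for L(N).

Initial partition by acceptance: {A,B,C,D,E} | {F,G,H}.
Refine {A,B,C,D,E} on symbol x: members go to different blocks, giving {B,C,E} and {A,D}.
The partition is now stable with 3 blocks: {B,C,E} | {F,G,H} | {A,D}.

3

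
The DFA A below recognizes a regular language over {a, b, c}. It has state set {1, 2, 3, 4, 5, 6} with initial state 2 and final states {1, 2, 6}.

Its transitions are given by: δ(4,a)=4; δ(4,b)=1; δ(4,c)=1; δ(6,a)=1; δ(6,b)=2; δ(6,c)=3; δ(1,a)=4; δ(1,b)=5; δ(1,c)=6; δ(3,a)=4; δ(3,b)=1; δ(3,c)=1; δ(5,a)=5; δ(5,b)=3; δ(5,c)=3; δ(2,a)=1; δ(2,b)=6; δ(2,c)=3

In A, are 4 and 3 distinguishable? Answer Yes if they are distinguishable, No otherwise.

No

P0 = {1,2,6} | {3,4,5}.
On input a, block {1,2,6} splits into {2,6} and {1}.
Refine {3,4,5} on symbol b: members go to different blocks, giving {3,4} and {5}.
The partition is now stable with 4 blocks: {2,6} | {3,4} | {1} | {5}.
4 and 3 lie in the same block of the stable partition, so they are equivalent — no string distinguishes them.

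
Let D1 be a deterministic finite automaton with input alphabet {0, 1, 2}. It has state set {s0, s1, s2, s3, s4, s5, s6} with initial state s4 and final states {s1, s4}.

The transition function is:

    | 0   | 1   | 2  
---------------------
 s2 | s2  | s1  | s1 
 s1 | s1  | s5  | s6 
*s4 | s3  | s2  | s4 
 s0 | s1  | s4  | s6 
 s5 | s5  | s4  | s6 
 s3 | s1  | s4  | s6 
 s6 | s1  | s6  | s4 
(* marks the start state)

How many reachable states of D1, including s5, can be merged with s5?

First remove the unreachable states {s0}; 6 states remain.
P0 = {s1,s4} | {s2,s3,s5,s6}.
Split {s1,s4} by δ(·,0) → {s1} and {s4}.
Split {s2,s3,s5,s6} by δ(·,0) → {s2,s5} and {s3,s6}.
Split {s2,s5} by δ(·,1) → {s2} and {s5}.
On input 1, block {s3,s6} splits into {s3} and {s6}.
Stable partition: {s1} | {s2} | {s4} | {s3} | {s5} | {s6} — 6 equivalence classes.
State s5 belongs to the block {s5}, which has 1 states.

1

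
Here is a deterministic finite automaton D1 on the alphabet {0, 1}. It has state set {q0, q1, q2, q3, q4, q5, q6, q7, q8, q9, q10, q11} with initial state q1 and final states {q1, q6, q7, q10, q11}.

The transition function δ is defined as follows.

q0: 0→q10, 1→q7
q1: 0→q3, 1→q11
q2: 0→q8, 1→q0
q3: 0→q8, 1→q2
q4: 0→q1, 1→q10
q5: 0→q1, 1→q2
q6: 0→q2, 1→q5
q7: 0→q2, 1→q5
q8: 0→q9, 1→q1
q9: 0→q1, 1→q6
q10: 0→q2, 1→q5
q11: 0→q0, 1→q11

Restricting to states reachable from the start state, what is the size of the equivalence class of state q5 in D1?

1

States {q4} cannot be reached from the start state, so discard them.
Initial partition by acceptance: {q1,q6,q7,q10,q11} | {q0,q2,q3,q5,q8,q9}.
Split {q1,q6,q7,q10,q11} by δ(·,1) → {q6,q7,q10} and {q1,q11}.
On input 0, block {q0,q2,q3,q5,q8,q9} splits into {q2,q3,q8} and {q5,q9} and {q0}.
Split {q2,q3,q8} by δ(·,0) → {q2,q3} and {q8}.
On input 1, block {q2,q3} splits into {q2} and {q3}.
On input 0, block {q1,q11} splits into {q1} and {q11}.
Refine {q5,q9} on symbol 1: members go to different blocks, giving {q5} and {q9}.
No further refinement is possible. Final partition (9 blocks): {q6,q7,q10} | {q2} | {q1} | {q5} | {q0} | {q8} | {q3} | {q11} | {q9}.
The equivalence class containing q5 is {q5}, of size 1.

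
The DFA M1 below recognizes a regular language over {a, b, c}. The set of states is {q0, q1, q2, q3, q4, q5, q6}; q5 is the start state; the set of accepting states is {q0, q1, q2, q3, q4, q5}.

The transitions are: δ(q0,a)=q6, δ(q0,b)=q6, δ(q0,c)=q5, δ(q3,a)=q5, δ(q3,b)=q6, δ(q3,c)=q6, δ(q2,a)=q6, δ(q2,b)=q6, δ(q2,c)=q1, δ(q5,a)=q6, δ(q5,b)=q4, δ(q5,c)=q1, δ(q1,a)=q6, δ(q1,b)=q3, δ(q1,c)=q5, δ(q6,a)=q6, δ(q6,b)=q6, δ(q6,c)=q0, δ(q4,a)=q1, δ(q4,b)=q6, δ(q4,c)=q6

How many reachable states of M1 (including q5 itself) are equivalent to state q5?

2

Reachable states from the start: {q0,q1,q3,q4,q5,q6}. Unreachable: {q2} — drop them.
Start with accepting vs non-accepting: {q0,q1,q3,q4,q5} | {q6}.
Refine {q0,q1,q3,q4,q5} on symbol a: members go to different blocks, giving {q0,q1,q5} and {q3,q4}.
Refine {q0,q1,q5} on symbol b: members go to different blocks, giving {q1,q5} and {q0}.
The partition is now stable with 4 blocks: {q1,q5} | {q6} | {q3,q4} | {q0}.
The equivalence class containing q5 is {q1,q5}, of size 2.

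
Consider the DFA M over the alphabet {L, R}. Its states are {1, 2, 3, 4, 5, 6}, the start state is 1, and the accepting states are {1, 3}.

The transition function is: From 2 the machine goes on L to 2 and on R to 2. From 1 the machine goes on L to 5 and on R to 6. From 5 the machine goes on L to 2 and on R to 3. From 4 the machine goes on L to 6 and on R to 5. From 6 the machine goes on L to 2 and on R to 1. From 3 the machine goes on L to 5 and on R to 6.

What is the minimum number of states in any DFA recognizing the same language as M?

3

States {4} cannot be reached from the start state, so discard them.
Start with accepting vs non-accepting: {1,3} | {2,5,6}.
Refine {2,5,6} on symbol R: members go to different blocks, giving {5,6} and {2}.
The partition is now stable with 3 blocks: {1,3} | {5,6} | {2}.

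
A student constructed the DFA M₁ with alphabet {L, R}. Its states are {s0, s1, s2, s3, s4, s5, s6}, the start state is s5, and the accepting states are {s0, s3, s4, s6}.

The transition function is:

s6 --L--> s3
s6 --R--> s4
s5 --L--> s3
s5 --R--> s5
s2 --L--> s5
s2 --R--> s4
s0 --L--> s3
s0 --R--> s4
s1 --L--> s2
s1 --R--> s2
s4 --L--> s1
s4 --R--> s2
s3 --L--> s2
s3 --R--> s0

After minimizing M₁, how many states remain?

States {s6} cannot be reached from the start state, so discard them.
Initial partition by acceptance: {s0,s3,s4} | {s1,s2,s5}.
Split {s0,s3,s4} by δ(·,L) → {s3,s4} and {s0}.
On input R, block {s3,s4} splits into {s3} and {s4}.
Refine {s1,s2,s5} on symbol L: members go to different blocks, giving {s1,s2} and {s5}.
Refine {s1,s2} on symbol L: members go to different blocks, giving {s1} and {s2}.
The partition is now stable with 6 blocks: {s3} | {s1} | {s0} | {s4} | {s5} | {s2}.

6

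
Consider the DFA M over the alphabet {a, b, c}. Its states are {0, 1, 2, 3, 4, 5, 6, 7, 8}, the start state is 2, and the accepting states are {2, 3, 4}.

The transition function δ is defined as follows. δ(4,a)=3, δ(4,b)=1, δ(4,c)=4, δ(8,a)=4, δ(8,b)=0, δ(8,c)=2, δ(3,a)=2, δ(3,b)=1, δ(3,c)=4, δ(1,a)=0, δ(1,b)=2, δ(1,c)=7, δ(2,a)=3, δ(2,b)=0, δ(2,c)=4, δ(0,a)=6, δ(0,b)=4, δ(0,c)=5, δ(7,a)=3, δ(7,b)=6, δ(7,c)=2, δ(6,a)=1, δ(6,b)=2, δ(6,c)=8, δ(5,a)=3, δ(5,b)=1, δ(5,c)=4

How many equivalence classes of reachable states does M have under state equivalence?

All states are reachable from the start state.
Initial partition by acceptance: {2,3,4} | {0,1,5,6,7,8}.
Split {0,1,5,6,7,8} by δ(·,a) → {0,1,6} and {5,7,8}.
No further refinement is possible. Final partition (3 blocks): {2,3,4} | {0,1,6} | {5,7,8}.

3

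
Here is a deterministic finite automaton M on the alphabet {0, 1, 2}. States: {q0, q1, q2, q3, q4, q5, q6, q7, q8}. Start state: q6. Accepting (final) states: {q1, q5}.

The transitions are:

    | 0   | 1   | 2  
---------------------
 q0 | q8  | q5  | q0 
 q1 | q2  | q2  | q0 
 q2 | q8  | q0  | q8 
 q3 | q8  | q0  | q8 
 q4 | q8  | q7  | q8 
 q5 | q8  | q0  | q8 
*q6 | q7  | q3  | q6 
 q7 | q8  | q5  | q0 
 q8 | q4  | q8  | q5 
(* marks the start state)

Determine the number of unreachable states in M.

2

Starting at q6 and following transitions, the reachable set is {q0, q3, q4, q5, q6, q7, q8}. That leaves q1, q2 unreachable — 2 in total.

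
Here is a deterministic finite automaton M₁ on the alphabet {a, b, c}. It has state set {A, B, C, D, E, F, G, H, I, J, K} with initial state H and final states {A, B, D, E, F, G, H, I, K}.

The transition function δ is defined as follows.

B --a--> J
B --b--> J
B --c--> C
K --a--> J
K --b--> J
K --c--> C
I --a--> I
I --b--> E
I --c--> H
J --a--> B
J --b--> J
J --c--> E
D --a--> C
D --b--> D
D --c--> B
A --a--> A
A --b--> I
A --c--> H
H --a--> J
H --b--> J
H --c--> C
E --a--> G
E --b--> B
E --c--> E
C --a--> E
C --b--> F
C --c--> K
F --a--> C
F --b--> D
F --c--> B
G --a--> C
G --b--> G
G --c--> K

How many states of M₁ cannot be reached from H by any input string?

Starting at H and following transitions, the reachable set is {B, C, D, E, F, G, H, J, K}. That leaves A, I unreachable — 2 in total.

2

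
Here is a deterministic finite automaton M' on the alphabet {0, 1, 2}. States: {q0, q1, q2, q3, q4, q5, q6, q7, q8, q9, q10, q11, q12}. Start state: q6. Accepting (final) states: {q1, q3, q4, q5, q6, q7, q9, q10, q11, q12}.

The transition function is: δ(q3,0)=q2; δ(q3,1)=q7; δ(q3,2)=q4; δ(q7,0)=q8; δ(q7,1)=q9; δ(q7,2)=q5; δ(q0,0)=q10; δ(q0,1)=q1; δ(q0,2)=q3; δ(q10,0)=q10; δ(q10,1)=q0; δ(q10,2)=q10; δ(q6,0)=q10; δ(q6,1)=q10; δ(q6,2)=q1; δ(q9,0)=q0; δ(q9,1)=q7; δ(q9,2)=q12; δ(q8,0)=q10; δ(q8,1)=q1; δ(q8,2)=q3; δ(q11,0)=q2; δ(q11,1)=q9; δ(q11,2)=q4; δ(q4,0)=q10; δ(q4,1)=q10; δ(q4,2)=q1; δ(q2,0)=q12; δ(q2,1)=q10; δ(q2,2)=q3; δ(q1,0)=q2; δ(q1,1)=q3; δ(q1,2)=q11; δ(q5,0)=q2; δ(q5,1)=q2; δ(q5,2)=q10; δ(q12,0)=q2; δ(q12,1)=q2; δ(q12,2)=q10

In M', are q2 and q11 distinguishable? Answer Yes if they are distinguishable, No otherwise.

Initial partition by acceptance: {q1,q3,q4,q5,q6,q7,q9,q10,q11,q12} | {q0,q2,q8}.
On input 0, block {q1,q3,q4,q5,q6,q7,q9,q10,q11,q12} splits into {q1,q3,q5,q7,q9,q11,q12} and {q4,q6,q10}.
Refine {q1,q3,q5,q7,q9,q11,q12} on symbol 1: members go to different blocks, giving {q1,q3,q7,q9,q11} and {q5,q12}.
On input 2, block {q1,q3,q7,q9,q11} splits into {q3,q11} and {q7,q9} and {q1}.
Refine {q0,q2,q8} on symbol 0: members go to different blocks, giving {q0,q8} and {q2}.
Split {q4,q6,q10} by δ(·,1) → {q4,q6} and {q10}.
No further refinement is possible. Final partition (8 blocks): {q3,q11} | {q0,q8} | {q4,q6} | {q5,q12} | {q7,q9} | {q1} | {q2} | {q10}.
q2 and q11 end up in different blocks, so they are distinguishable. For instance, the string 'ε' is accepted from only q11.

Yes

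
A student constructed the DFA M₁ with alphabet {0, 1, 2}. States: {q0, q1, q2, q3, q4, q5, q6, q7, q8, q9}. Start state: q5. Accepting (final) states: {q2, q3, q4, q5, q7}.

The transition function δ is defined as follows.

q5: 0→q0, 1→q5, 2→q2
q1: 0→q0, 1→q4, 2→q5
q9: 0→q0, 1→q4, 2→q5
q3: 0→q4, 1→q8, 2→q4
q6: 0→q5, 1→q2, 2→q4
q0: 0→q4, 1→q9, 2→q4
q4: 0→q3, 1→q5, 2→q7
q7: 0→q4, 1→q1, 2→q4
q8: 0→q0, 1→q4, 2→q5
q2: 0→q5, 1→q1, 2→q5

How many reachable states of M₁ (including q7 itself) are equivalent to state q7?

First remove the unreachable states {q6}; 9 states remain.
Initial partition by acceptance: {q2,q3,q4,q5,q7} | {q0,q1,q8,q9}.
Refine {q2,q3,q4,q5,q7} on symbol 0: members go to different blocks, giving {q2,q3,q4,q7} and {q5}.
On input 0, block {q2,q3,q4,q7} splits into {q3,q4,q7} and {q2}.
Split {q3,q4,q7} by δ(·,1) → {q3,q7} and {q4}.
On input 0, block {q0,q1,q8,q9} splits into {q1,q8,q9} and {q0}.
No further refinement is possible. Final partition (6 blocks): {q3,q7} | {q1,q8,q9} | {q5} | {q2} | {q4} | {q0}.
State q7 belongs to the block {q3,q7}, which has 2 states.

2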